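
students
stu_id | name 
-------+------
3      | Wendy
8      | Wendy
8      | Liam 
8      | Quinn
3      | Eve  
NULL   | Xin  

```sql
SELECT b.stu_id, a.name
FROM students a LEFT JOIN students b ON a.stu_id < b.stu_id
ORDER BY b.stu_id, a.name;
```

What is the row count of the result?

10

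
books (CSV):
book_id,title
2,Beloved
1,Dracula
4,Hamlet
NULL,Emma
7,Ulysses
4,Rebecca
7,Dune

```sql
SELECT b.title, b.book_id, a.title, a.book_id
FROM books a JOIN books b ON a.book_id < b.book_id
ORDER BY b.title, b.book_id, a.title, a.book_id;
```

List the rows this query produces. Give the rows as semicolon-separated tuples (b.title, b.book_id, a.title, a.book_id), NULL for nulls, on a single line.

INNER JOIN keeps only pairs where the ON condition holds.
Matching on a.book_id < b.book_id. A NULL in a compared column never satisfies the condition.
- a[0] book_id=2 → 4 match(es) in b → 4 row(s).
- a[1] book_id=1 → 5 match(es) in b → 5 row(s).
- a[2] book_id=4 → 2 match(es) in b → 2 row(s).
- a[3] book_id=NULL → no match; dropped.
- a[4] book_id=7 → no match; dropped.
- a[5] book_id=4 → 2 match(es) in b → 2 row(s).
- a[6] book_id=7 → no match; dropped.

(Beloved, 2, Dracula, 1); (Dune, 7, Beloved, 2); (Dune, 7, Dracula, 1); (Dune, 7, Hamlet, 4); (Dune, 7, Rebecca, 4); (Hamlet, 4, Beloved, 2); (Hamlet, 4, Dracula, 1); (Rebecca, 4, Beloved, 2); (Rebecca, 4, Dracula, 1); (Ulysses, 7, Beloved, 2); (Ulysses, 7, Dracula, 1); (Ulysses, 7, Hamlet, 4); (Ulysses, 7, Rebecca, 4)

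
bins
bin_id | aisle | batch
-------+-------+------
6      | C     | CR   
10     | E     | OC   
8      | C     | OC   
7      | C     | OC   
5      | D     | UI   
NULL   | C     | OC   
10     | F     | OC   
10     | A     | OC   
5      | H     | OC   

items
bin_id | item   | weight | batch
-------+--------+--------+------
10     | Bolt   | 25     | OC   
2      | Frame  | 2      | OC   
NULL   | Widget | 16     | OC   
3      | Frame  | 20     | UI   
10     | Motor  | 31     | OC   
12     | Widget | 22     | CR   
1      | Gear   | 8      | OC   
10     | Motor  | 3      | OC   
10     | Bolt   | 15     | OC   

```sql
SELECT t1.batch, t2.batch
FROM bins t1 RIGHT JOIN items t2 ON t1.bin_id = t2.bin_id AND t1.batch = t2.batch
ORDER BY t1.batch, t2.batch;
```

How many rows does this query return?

17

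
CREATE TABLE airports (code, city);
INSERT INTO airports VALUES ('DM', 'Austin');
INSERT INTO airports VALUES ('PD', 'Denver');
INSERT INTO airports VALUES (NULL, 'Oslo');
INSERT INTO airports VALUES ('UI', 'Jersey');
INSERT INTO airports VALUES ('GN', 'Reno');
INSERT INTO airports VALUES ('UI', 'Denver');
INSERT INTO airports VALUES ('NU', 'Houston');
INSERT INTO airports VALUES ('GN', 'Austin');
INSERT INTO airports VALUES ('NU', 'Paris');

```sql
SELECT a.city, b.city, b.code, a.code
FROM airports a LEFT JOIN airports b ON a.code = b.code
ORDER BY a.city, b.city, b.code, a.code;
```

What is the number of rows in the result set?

15

LEFT JOIN keeps every row from `airports a`; unmatched rows get NULL for `airports b`'s columns.
Matching on a.code = b.code. A NULL in a compared column never satisfies the condition.
- a row (code=DM): matches 1 b row(s) → 1 output row(s).
- a row (code=PD): matches 1 b row(s) → 1 output row(s).
- a row (code=NULL): no match → kept, b columns NULL.
- a row (code=UI): matches 2 b row(s) → 2 output row(s).
- a row (code=GN): matches 2 b row(s) → 2 output row(s).
- a row (code=UI): matches 2 b row(s) → 2 output row(s).
- a row (code=NU): matches 2 b row(s) → 2 output row(s).
- a row (code=GN): matches 2 b row(s) → 2 output row(s).
- a row (code=NU): matches 2 b row(s) → 2 output row(s).
Total: 14 matched + 1 padded = 15 rows.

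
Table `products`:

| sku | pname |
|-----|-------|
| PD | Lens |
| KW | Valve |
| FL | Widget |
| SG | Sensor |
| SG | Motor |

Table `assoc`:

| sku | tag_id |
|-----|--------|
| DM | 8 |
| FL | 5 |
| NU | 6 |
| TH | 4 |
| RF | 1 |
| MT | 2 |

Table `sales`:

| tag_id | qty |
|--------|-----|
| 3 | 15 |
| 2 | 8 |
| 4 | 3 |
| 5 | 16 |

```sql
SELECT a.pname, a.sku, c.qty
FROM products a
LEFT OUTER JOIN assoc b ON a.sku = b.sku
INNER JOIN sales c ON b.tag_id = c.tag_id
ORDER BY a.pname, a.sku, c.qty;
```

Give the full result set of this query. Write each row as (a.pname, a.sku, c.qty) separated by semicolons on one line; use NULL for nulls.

(Widget, FL, 16)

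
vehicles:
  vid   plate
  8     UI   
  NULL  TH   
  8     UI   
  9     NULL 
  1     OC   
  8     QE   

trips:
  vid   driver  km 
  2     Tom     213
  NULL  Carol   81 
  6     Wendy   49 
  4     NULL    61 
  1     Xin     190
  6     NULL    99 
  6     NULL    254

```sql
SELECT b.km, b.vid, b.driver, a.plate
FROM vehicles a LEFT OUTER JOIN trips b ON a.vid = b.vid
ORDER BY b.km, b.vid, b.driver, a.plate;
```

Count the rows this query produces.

6

LEFT JOIN keeps every row from `vehicles`; unmatched rows get NULL for `trips`'s columns.
Matching on a.vid = b.vid. A NULL in a compared column never satisfies the condition.
Matched pairs: 1; unmatched a rows kept: 5.
Total: 1 matched + 5 padded = 6 rows.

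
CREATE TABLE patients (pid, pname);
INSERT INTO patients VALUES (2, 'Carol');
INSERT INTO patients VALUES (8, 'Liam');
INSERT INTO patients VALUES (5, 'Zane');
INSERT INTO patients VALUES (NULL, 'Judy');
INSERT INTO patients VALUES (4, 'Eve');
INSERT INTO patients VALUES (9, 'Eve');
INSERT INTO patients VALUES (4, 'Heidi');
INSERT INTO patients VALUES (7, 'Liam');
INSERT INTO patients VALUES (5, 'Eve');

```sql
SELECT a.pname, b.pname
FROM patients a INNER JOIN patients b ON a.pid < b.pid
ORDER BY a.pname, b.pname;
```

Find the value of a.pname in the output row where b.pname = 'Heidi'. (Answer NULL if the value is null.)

Carol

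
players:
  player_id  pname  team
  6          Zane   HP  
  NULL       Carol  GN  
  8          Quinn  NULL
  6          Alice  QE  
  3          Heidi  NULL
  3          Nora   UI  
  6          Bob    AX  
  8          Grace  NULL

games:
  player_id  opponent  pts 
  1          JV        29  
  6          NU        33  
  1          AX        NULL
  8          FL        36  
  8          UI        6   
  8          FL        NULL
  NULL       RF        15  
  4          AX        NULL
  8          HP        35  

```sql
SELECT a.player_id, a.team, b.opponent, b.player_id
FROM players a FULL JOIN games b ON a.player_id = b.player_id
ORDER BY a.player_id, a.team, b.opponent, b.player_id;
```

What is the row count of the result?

18

FULL OUTER JOIN keeps every row from both sides; unmatched rows get NULL for the other side's columns.
Matching on a.player_id = b.player_id. A NULL in a compared column never satisfies the condition.
Matched pairs: 11; unmatched a rows kept: 3; unmatched b rows kept: 4.
Total: 11 matched + 7 padded = 18 rows.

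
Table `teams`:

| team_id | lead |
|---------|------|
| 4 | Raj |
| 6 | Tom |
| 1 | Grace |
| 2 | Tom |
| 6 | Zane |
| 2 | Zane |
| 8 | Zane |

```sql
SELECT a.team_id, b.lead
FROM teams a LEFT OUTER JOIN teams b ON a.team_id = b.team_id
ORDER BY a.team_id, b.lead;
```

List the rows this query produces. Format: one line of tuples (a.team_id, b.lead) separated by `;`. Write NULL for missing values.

LEFT JOIN keeps every row from `teams a`; unmatched rows get NULL for `teams b`'s columns.
Matching on a.team_id = b.team_id.
- a[0] team_id=4 → 1 match(es) in b → 1 row(s).
- a[1] team_id=6 → 2 match(es) in b → 2 row(s).
- a[2] team_id=1 → 1 match(es) in b → 1 row(s).
- a[3] team_id=2 → 2 match(es) in b → 2 row(s).
- a[4] team_id=6 → 2 match(es) in b → 2 row(s).
- a[5] team_id=2 → 2 match(es) in b → 2 row(s).
- a[6] team_id=8 → 1 match(es) in b → 1 row(s).

(1, Grace); (2, Tom); (2, Tom); (2, Zane); (2, Zane); (4, Raj); (6, Tom); (6, Tom); (6, Zane); (6, Zane); (8, Zane)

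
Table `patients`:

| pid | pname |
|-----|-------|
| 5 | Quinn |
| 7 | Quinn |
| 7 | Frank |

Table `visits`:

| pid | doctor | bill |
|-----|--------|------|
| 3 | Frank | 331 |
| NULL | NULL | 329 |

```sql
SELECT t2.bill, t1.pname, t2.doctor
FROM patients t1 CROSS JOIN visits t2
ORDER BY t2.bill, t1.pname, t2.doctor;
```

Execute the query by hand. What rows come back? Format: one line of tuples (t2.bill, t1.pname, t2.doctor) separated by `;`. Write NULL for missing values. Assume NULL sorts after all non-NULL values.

(329, Frank, NULL); (329, Quinn, NULL); (329, Quinn, NULL); (331, Frank, Frank); (331, Quinn, Frank); (331, Quinn, Frank)

CROSS JOIN pairs every row of `patients` with every row of `visits`: 3 × 2 = 6 rows.
After projecting and ordering:
t2.bill | t1.pname | t2.doctor
329 | Frank | NULL
329 | Quinn | NULL
329 | Quinn | NULL
331 | Frank | Frank
331 | Quinn | Frank
331 | Quinn | Frank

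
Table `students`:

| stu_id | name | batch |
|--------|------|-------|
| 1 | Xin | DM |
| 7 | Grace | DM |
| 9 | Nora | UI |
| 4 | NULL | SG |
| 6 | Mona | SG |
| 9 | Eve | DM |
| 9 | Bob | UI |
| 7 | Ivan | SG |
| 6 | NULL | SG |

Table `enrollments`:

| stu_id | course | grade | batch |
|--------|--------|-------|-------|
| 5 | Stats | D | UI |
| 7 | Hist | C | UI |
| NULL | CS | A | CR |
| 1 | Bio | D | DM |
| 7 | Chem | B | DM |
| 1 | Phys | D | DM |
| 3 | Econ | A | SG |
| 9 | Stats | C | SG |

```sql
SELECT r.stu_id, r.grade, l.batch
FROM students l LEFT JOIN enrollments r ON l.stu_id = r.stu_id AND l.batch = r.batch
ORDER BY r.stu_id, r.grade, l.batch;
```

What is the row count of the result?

LEFT JOIN keeps every row from `students`; unmatched rows get NULL for `enrollments`'s columns.
Matching on l.stu_id = r.stu_id AND l.batch = r.batch. A NULL in a compared column never satisfies the condition.
Matched pairs: 3; unmatched l rows kept: 7.
Total: 3 matched + 7 padded = 10 rows.

10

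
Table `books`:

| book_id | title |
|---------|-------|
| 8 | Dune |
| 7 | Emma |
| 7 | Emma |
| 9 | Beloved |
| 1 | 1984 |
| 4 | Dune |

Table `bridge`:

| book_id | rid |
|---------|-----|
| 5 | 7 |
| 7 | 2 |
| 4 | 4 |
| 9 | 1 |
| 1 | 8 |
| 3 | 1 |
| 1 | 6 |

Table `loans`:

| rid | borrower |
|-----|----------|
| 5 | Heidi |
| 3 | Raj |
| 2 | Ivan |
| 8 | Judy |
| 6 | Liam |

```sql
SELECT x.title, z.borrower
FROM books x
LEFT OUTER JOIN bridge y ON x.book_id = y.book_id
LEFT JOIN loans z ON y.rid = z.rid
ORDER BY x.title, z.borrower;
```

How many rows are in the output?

7

Evaluate left to right. First `books x LEFT JOIN bridge y` on book_id: 7 row(s).
Then LEFT JOIN `loans z` on rid: each of those 7 rows is kept; rows whose y.rid has no match in z get NULL for z's columns.
Result: 7 row(s).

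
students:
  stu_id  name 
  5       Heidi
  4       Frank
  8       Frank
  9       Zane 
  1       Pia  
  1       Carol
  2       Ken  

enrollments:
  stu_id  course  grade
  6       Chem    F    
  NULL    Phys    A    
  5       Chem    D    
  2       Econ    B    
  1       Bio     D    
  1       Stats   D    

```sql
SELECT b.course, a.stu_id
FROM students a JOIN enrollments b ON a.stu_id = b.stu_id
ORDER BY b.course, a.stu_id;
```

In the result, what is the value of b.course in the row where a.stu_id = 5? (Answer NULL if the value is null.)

INNER JOIN keeps only pairs where the ON condition holds.
Matching on a.stu_id = b.stu_id. A NULL in a compared column never satisfies the condition.
- a (stu_id=5) pairs with 1 row(s) of b.
- a (stu_id=4) has no partner → excluded.
- a (stu_id=8) has no partner → excluded.
- a (stu_id=9) has no partner → excluded.
- a (stu_id=1) pairs with 2 row(s) of b.
- a (stu_id=1) pairs with 2 row(s) of b.
- a (stu_id=2) pairs with 1 row(s) of b.

Chem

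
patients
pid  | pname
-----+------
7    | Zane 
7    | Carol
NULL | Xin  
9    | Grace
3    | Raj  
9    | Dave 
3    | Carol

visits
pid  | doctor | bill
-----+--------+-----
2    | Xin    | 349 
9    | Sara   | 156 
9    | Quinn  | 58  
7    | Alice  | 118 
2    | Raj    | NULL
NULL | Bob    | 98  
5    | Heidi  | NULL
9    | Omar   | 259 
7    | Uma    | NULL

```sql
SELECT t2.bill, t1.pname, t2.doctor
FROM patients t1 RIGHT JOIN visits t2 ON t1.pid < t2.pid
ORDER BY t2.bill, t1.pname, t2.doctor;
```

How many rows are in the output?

RIGHT JOIN keeps every row from `visits`; unmatched rows get NULL for `patients`'s columns.
Matching on t1.pid < t2.pid. A NULL in a compared column never satisfies the condition.
- pid=7: 3 matching t2 row(s), so 3 row(s) emitted.
- pid=7: 3 matching t2 row(s), so 3 row(s) emitted.
- pid=NULL: no matching t2 row.
- pid=9: no matching t2 row.
- pid=3: 6 matching t2 row(s), so 6 row(s) emitted.
- pid=9: no matching t2 row.
- pid=3: 6 matching t2 row(s), so 6 row(s) emitted.
- 3 row(s) from t2 found no t1 partner → padded with NULL.
Total: 18 matched + 3 padded = 21 rows.

21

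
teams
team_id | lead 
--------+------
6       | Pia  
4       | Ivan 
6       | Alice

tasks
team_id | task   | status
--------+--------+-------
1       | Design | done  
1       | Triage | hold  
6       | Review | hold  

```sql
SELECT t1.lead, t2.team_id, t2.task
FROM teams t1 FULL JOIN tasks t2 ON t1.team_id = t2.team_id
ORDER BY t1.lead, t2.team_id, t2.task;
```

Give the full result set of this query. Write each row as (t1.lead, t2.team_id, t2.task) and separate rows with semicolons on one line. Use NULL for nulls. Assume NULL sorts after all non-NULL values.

(Alice, 6, Review); (Ivan, NULL, NULL); (Pia, 6, Review); (NULL, 1, Design); (NULL, 1, Triage)

FULL OUTER JOIN keeps every row from both sides; unmatched rows get NULL for the other side's columns.
Matching on t1.team_id = t2.team_id.
Matched pairs: 2; unmatched t1 rows kept: 1; unmatched t2 rows kept: 2.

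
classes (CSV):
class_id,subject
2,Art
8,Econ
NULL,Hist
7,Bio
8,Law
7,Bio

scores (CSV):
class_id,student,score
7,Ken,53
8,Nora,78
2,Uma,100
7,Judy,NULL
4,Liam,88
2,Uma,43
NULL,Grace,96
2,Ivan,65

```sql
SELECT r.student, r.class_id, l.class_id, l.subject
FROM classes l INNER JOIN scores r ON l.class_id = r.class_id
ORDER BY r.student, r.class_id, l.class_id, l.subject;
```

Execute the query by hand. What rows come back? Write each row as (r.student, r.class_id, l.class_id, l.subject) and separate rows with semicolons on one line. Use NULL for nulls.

INNER JOIN keeps only pairs where the ON condition holds.
Matching on l.class_id = r.class_id. A NULL in a compared column never satisfies the condition.
Matched pairs: 9.

(Ivan, 2, 2, Art); (Judy, 7, 7, Bio); (Judy, 7, 7, Bio); (Ken, 7, 7, Bio); (Ken, 7, 7, Bio); (Nora, 8, 8, Econ); (Nora, 8, 8, Law); (Uma, 2, 2, Art); (Uma, 2, 2, Art)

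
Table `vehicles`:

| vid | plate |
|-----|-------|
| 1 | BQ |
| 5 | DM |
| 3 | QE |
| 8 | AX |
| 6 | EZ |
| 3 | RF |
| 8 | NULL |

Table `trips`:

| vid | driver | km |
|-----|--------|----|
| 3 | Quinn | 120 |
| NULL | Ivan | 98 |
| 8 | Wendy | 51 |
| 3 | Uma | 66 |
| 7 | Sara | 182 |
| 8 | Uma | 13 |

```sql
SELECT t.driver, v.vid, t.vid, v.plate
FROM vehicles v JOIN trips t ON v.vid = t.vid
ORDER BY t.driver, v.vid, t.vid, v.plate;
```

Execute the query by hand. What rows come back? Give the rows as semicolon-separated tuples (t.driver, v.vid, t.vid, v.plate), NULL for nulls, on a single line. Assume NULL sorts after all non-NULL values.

(Quinn, 3, 3, QE); (Quinn, 3, 3, RF); (Uma, 3, 3, QE); (Uma, 3, 3, RF); (Uma, 8, 8, AX); (Uma, 8, 8, NULL); (Wendy, 8, 8, AX); (Wendy, 8, 8, NULL)

INNER JOIN keeps only pairs where the ON condition holds.
Matching on v.vid = t.vid. A NULL in a compared column never satisfies the condition.
Matched pairs: 8.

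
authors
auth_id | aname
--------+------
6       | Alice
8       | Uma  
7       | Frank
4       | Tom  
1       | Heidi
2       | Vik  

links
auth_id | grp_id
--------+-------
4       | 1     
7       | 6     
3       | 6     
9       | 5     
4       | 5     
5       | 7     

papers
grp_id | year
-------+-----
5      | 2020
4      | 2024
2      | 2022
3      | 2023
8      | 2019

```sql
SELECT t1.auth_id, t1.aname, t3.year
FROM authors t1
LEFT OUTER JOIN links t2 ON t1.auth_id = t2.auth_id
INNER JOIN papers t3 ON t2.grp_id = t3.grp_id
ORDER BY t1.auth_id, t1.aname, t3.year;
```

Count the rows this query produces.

Joins associate left-to-right: authors LEFT JOIN links on auth_id gives 7 intermediate row(s).
Then INNER JOIN `papers t3` on grp_id: keep only rows whose t2.grp_id appears in t3.
Result: 1 row(s).

1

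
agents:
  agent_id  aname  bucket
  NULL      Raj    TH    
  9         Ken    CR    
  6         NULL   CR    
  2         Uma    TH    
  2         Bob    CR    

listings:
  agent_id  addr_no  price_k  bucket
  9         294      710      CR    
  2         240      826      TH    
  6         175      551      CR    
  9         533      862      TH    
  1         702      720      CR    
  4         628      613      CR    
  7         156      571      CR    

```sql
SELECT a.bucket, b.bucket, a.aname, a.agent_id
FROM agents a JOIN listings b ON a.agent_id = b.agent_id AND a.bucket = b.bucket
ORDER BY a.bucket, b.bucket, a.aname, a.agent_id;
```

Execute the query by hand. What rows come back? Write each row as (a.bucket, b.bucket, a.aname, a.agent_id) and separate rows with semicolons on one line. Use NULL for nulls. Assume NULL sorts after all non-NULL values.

INNER JOIN keeps only pairs where the ON condition holds.
Matching on a.agent_id = b.agent_id AND a.bucket = b.bucket. A NULL in a compared column never satisfies the condition.
- a (agent_id=NULL, bucket=TH) has no partner → excluded.
- a (agent_id=9, bucket=CR) pairs with 1 row(s) of b.
- a (agent_id=6, bucket=CR) pairs with 1 row(s) of b.
- a (agent_id=2, bucket=TH) pairs with 1 row(s) of b.
- a (agent_id=2, bucket=CR) has no partner → excluded.
After projecting and ordering:
a.bucket | b.bucket | a.aname | a.agent_id
CR | CR | Ken | 9
CR | CR | NULL | 6
TH | TH | Uma | 2

(CR, CR, Ken, 9); (CR, CR, NULL, 6); (TH, TH, Uma, 2)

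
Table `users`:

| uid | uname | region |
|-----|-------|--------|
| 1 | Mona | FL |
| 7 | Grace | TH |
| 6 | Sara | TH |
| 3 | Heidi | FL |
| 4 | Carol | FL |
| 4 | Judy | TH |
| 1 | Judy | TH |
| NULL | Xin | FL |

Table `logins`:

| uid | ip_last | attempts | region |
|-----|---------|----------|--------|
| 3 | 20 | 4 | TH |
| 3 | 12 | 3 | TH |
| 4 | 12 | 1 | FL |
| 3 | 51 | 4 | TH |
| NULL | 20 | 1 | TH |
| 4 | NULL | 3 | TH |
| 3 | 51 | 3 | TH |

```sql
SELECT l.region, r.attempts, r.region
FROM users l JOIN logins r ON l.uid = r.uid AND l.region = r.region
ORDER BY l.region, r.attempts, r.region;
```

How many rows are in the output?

2

INNER JOIN keeps only pairs where the ON condition holds.
Matching on l.uid = r.uid AND l.region = r.region. A NULL in a compared column never satisfies the condition.
Matched pairs: 2.
Total: 2 rows.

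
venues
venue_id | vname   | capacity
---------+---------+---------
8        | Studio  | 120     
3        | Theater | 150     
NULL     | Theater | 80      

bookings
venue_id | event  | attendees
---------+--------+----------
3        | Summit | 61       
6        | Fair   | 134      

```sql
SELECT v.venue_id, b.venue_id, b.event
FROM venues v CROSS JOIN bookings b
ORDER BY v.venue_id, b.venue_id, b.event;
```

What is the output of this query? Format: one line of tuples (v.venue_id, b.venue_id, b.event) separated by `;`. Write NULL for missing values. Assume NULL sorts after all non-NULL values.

(3, 3, Summit); (3, 6, Fair); (8, 3, Summit); (8, 6, Fair); (NULL, 3, Summit); (NULL, 6, Fair)

CROSS JOIN pairs every row of `venues` with every row of `bookings`: 3 × 2 = 6 rows.
After projecting and ordering:
v.venue_id | b.venue_id | b.event
3 | 3 | Summit
3 | 6 | Fair
8 | 3 | Summit
8 | 6 | Fair
NULL | 3 | Summit
NULL | 6 | Fair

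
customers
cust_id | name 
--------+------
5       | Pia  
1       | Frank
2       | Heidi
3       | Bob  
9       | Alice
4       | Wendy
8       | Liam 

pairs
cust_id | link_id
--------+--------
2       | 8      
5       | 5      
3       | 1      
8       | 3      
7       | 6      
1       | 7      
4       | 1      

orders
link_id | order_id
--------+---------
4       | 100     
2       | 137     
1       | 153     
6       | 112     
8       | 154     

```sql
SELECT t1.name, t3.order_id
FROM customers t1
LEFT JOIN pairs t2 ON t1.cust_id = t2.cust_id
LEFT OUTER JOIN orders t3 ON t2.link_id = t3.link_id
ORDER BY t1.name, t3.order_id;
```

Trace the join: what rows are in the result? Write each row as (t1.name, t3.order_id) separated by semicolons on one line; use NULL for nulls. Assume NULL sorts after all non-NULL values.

(Alice, NULL); (Bob, 153); (Frank, NULL); (Heidi, 154); (Liam, NULL); (Pia, NULL); (Wendy, 153)

Step 1 — t1 LEFT JOIN t2 on cust_id → 7 row(s).
Then LEFT JOIN `orders t3` on link_id: each of those 7 rows is kept; rows whose t2.link_id has no match in t3 get NULL for t3's columns.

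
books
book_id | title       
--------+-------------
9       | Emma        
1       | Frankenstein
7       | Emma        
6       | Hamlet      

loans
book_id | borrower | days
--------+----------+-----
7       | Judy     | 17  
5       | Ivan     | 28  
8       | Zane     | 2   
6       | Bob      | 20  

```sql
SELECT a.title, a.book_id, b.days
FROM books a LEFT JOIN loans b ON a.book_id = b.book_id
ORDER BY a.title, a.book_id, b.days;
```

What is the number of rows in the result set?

4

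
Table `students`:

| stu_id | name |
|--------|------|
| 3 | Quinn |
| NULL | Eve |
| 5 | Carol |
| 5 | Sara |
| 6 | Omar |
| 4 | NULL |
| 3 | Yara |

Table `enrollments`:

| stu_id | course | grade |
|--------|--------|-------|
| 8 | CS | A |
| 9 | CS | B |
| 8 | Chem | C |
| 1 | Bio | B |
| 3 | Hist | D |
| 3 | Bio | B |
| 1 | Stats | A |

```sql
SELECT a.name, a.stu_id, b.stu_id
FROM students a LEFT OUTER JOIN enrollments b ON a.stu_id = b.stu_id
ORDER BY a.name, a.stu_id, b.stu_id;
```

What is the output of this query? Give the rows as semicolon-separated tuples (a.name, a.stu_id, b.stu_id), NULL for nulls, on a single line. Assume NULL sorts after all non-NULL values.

(Carol, 5, NULL); (Eve, NULL, NULL); (Omar, 6, NULL); (Quinn, 3, 3); (Quinn, 3, 3); (Sara, 5, NULL); (Yara, 3, 3); (Yara, 3, 3); (NULL, 4, NULL)

LEFT JOIN keeps every row from `students`; unmatched rows get NULL for `enrollments`'s columns.
Matching on a.stu_id = b.stu_id. A NULL in a compared column never satisfies the condition.
Matched pairs: 4; unmatched a rows kept: 5.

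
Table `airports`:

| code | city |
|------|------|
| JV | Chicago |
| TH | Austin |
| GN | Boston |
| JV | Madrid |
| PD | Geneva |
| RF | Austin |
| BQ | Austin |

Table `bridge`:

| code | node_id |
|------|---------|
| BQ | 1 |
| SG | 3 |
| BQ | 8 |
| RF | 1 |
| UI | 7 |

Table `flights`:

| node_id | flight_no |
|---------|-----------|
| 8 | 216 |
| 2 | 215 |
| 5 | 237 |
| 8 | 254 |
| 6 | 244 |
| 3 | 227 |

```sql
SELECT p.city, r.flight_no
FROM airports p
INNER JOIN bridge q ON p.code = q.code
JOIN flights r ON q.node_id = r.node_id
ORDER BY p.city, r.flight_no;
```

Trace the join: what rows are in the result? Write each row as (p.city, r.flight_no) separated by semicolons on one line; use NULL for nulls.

(Austin, 216); (Austin, 254)

Step 1 — p INNER JOIN q on code → 3 row(s).
Then INNER JOIN `flights r` on node_id: keep only rows whose q.node_id appears in r.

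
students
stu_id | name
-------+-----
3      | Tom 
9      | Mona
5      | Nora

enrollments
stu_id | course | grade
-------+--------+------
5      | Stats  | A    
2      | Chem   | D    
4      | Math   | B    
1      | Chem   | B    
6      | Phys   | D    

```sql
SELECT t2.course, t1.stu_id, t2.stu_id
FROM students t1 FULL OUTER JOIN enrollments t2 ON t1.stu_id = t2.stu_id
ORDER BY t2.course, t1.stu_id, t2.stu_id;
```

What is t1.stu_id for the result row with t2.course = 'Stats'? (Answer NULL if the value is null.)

5

FULL OUTER JOIN keeps every row from both sides; unmatched rows get NULL for the other side's columns.
Matching on t1.stu_id = t2.stu_id.
- t1 (stu_id=3) has no partner → padded with NULL.
- t1 (stu_id=9) has no partner → padded with NULL.
- t1 (stu_id=5) pairs with 1 row(s) of t2.
- 4 row(s) from t2 found no t1 partner → padded with NULL.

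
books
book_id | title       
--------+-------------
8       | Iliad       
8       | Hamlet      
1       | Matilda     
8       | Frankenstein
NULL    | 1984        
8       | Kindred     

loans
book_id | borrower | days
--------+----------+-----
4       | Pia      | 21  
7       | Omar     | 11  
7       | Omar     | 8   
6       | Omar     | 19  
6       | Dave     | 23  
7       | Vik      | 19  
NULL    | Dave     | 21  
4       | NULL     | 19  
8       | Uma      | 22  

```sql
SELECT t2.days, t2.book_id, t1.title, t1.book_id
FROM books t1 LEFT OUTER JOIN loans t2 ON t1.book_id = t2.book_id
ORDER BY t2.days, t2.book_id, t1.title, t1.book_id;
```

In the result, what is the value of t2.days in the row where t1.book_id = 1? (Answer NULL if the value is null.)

NULL

LEFT JOIN keeps every row from `books`; unmatched rows get NULL for `loans`'s columns.
Matching on t1.book_id = t2.book_id. A NULL in a compared column never satisfies the condition.
- t1[0] book_id=8 → 1 match(es) in t2 → 1 row(s).
- t1[1] book_id=8 → 1 match(es) in t2 → 1 row(s).
- t1[2] book_id=1 → no match; kept with NULLs on the t2 side.
- t1[3] book_id=8 → 1 match(es) in t2 → 1 row(s).
- t1[4] book_id=NULL → no match; kept with NULLs on the t2 side.
- t1[5] book_id=8 → 1 match(es) in t2 → 1 row(s).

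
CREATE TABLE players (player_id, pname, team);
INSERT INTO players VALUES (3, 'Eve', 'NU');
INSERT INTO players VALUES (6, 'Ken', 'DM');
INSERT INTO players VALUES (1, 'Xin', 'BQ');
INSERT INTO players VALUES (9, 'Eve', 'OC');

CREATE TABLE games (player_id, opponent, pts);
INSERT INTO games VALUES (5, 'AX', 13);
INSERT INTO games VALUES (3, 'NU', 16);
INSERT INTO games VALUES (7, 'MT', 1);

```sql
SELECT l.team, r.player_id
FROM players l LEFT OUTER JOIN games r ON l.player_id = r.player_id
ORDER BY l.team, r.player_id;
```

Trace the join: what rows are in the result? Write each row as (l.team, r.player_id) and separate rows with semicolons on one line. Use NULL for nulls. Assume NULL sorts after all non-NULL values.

(BQ, NULL); (DM, NULL); (NU, 3); (OC, NULL)

LEFT JOIN keeps every row from `players`; unmatched rows get NULL for `games`'s columns.
Matching on l.player_id = r.player_id.
- player_id=3: 1 matching r row(s), so 1 row(s) emitted.
- player_id=6: no r row matches, row kept with r columns NULL.
- player_id=1: no r row matches, row kept with r columns NULL.
- player_id=9: no r row matches, row kept with r columns NULL.
After projecting and ordering:
l.team | r.player_id
BQ | NULL
DM | NULL
NU | 3
OC | NULL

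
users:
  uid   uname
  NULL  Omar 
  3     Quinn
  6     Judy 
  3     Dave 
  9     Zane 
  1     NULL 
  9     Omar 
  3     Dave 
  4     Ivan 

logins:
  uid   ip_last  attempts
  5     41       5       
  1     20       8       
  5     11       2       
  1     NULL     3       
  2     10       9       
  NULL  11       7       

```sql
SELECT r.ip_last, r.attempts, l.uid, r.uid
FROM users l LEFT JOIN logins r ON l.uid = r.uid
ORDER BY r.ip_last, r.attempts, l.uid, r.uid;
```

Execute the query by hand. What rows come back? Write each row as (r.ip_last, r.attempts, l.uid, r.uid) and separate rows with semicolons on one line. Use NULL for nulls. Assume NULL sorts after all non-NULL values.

(20, 8, 1, 1); (NULL, 3, 1, 1); (NULL, NULL, 3, NULL); (NULL, NULL, 3, NULL); (NULL, NULL, 3, NULL); (NULL, NULL, 4, NULL); (NULL, NULL, 6, NULL); (NULL, NULL, 9, NULL); (NULL, NULL, 9, NULL); (NULL, NULL, NULL, NULL)

LEFT JOIN keeps every row from `users`; unmatched rows get NULL for `logins`'s columns.
Matching on l.uid = r.uid. A NULL in a compared column never satisfies the condition.
- l (uid=NULL) has no partner → padded with NULL.
- l (uid=3) has no partner → padded with NULL.
- l (uid=6) has no partner → padded with NULL.
- l (uid=3) has no partner → padded with NULL.
- l (uid=9) has no partner → padded with NULL.
- l (uid=1) pairs with 2 row(s) of r.
- l (uid=9) has no partner → padded with NULL.
- l (uid=3) has no partner → padded with NULL.
- l (uid=4) has no partner → padded with NULL.
After projecting and ordering:
r.ip_last | r.attempts | l.uid | r.uid
20 | 8 | 1 | 1
NULL | 3 | 1 | 1
NULL | NULL | 3 | NULL
NULL | NULL | 3 | NULL
NULL | NULL | 3 | NULL
NULL | NULL | 4 | NULL
NULL | NULL | 6 | NULL
NULL | NULL | 9 | NULL
NULL | NULL | 9 | NULL
NULL | NULL | NULL | NULL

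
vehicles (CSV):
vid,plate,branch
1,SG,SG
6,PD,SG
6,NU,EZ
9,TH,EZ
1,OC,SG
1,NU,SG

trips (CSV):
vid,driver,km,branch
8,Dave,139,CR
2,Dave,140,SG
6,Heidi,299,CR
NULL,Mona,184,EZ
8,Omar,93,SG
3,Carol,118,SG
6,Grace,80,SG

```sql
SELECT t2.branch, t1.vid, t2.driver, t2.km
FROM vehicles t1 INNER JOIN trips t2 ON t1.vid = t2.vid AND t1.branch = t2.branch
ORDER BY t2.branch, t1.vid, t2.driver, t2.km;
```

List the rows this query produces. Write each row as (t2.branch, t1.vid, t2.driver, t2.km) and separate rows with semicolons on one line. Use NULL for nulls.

INNER JOIN keeps only pairs where the ON condition holds.
Matching on t1.vid = t2.vid AND t1.branch = t2.branch. A NULL in a compared column never satisfies the condition.
- t1[0] vid=1, branch=SG → no match; dropped.
- t1[1] vid=6, branch=SG → 1 match(es) in t2 → 1 row(s).
- t1[2] vid=6, branch=EZ → no match; dropped.
- t1[3] vid=9, branch=EZ → no match; dropped.
- t1[4] vid=1, branch=SG → no match; dropped.
- t1[5] vid=1, branch=SG → no match; dropped.
After projecting and ordering:
t2.branch | t1.vid | t2.driver | t2.km
SG | 6 | Grace | 80

(SG, 6, Grace, 80)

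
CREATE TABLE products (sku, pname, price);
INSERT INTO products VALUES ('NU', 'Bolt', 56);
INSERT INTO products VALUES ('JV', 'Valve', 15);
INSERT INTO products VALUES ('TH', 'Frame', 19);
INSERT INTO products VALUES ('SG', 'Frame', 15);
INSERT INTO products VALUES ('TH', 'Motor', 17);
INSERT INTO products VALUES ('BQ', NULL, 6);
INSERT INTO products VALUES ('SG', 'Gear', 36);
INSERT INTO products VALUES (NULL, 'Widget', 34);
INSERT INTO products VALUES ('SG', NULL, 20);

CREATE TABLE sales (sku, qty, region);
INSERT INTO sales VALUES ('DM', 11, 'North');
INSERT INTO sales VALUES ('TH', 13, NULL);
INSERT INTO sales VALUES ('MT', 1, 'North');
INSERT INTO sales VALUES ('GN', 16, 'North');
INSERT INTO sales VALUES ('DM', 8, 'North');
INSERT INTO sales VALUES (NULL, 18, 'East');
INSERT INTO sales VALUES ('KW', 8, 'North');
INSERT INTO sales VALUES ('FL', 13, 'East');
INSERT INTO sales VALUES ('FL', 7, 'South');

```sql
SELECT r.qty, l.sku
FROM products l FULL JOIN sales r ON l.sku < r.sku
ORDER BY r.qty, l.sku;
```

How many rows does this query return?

19

FULL OUTER JOIN keeps every row from both sides; unmatched rows get NULL for the other side's columns.
Matching on l.sku < r.sku. A NULL in a compared column never satisfies the condition.
Matched pairs: 15; unmatched l rows kept: 3; unmatched r rows kept: 1.
Total: 15 matched + 4 padded = 19 rows.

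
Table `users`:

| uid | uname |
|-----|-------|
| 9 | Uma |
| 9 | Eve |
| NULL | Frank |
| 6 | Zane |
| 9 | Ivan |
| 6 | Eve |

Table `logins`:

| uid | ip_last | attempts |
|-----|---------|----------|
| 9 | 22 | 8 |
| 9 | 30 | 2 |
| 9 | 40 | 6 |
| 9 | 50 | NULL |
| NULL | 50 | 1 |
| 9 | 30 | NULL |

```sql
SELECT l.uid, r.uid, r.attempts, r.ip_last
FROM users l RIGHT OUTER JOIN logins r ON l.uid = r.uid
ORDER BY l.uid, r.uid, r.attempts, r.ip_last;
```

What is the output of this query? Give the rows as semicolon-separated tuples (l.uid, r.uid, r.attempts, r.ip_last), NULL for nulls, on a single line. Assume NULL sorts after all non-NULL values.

RIGHT JOIN keeps every row from `logins`; unmatched rows get NULL for `users`'s columns.
Matching on l.uid = r.uid. A NULL in a compared column never satisfies the condition.
- uid=9: 5 matching r row(s), so 5 row(s) emitted.
- uid=9: 5 matching r row(s), so 5 row(s) emitted.
- uid=NULL: no matching r row.
- uid=6: no matching r row.
- uid=9: 5 matching r row(s), so 5 row(s) emitted.
- uid=6: no matching r row.
- 1 r row(s) had no l match → kept, l columns NULL.

(9, 9, 2, 30); (9, 9, 2, 30); (9, 9, 2, 30); (9, 9, 6, 40); (9, 9, 6, 40); (9, 9, 6, 40); (9, 9, 8, 22); (9, 9, 8, 22); (9, 9, 8, 22); (9, 9, NULL, 30); (9, 9, NULL, 30); (9, 9, NULL, 30); (9, 9, NULL, 50); (9, 9, NULL, 50); (9, 9, NULL, 50); (NULL, NULL, 1, 50)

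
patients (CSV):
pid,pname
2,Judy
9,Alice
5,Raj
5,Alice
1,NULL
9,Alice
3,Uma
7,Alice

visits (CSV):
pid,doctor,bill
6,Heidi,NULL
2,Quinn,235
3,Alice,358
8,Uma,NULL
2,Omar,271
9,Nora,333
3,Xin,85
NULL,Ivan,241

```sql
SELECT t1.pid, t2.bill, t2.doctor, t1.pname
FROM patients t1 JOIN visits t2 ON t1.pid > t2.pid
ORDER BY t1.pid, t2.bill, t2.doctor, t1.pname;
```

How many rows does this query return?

27

INNER JOIN keeps only pairs where the ON condition holds.
Matching on t1.pid > t2.pid. A NULL in a compared column never satisfies the condition.
- t1 (pid=2) has no partner → excluded.
- t1 (pid=9) pairs with 6 row(s) of t2.
- t1 (pid=5) pairs with 4 row(s) of t2.
- t1 (pid=5) pairs with 4 row(s) of t2.
- t1 (pid=1) has no partner → excluded.
- t1 (pid=9) pairs with 6 row(s) of t2.
- t1 (pid=3) pairs with 2 row(s) of t2.
- t1 (pid=7) pairs with 5 row(s) of t2.
Total: 27 rows.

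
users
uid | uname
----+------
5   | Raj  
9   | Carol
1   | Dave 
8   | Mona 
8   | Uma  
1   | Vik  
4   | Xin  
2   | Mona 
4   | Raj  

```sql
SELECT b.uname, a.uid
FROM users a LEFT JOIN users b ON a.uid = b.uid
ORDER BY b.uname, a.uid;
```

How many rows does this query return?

15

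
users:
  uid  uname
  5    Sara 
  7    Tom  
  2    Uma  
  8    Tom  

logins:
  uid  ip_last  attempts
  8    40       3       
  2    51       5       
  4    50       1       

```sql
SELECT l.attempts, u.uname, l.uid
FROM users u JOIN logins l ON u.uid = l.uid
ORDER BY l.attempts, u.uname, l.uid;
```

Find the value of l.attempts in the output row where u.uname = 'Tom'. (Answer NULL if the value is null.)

INNER JOIN keeps only pairs where the ON condition holds.
Matching on u.uid = l.uid.
- u[0] uid=5 → no match; dropped.
- u[1] uid=7 → no match; dropped.
- u[2] uid=2 → 1 match(es) in l → 1 row(s).
- u[3] uid=8 → 1 match(es) in l → 1 row(s).

3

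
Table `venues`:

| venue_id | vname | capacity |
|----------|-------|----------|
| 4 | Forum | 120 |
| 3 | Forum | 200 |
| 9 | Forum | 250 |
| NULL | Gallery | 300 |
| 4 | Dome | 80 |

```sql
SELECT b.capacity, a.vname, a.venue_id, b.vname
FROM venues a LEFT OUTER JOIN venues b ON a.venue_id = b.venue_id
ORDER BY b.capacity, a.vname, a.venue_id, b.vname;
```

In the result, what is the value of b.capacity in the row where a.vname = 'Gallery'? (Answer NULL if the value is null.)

LEFT JOIN keeps every row from `venues a`; unmatched rows get NULL for `venues b`'s columns.
Matching on a.venue_id = b.venue_id. A NULL in a compared column never satisfies the condition.
- a (venue_id=4) pairs with 2 row(s) of b.
- a (venue_id=3) pairs with 1 row(s) of b.
- a (venue_id=9) pairs with 1 row(s) of b.
- a (venue_id=NULL) has no partner → padded with NULL.
- a (venue_id=4) pairs with 2 row(s) of b.

NULL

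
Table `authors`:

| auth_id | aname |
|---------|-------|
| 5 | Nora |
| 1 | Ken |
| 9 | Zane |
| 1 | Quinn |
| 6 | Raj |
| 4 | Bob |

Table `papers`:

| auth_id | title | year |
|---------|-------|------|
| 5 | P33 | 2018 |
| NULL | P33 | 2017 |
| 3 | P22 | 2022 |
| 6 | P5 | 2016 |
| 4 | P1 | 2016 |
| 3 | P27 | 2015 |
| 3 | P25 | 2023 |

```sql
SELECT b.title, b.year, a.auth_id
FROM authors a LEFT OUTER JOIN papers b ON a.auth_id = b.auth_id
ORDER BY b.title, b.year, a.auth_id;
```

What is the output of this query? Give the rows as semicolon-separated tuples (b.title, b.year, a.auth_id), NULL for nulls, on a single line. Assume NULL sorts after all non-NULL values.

LEFT JOIN keeps every row from `authors`; unmatched rows get NULL for `papers`'s columns.
Matching on a.auth_id = b.auth_id. A NULL in a compared column never satisfies the condition.
- a row (auth_id=5): matches 1 b row(s) → 1 output row(s).
- a row (auth_id=1): no match → kept, b columns NULL.
- a row (auth_id=9): no match → kept, b columns NULL.
- a row (auth_id=1): no match → kept, b columns NULL.
- a row (auth_id=6): matches 1 b row(s) → 1 output row(s).
- a row (auth_id=4): matches 1 b row(s) → 1 output row(s).
After projecting and ordering:
b.title | b.year | a.auth_id
P1 | 2016 | 4
P33 | 2018 | 5
P5 | 2016 | 6
NULL | NULL | 1
NULL | NULL | 1
NULL | NULL | 9

(P1, 2016, 4); (P33, 2018, 5); (P5, 2016, 6); (NULL, NULL, 1); (NULL, NULL, 1); (NULL, NULL, 9)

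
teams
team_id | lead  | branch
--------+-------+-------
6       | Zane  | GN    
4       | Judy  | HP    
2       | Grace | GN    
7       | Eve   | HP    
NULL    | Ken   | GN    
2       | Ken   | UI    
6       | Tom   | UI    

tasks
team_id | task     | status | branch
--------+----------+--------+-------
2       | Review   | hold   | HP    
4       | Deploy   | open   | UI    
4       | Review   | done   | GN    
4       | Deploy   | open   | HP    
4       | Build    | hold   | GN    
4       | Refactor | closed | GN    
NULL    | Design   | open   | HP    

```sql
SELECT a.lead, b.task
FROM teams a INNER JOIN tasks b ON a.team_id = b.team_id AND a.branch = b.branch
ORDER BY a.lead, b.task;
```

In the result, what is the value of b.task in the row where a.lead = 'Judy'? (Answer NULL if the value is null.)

Deploy

INNER JOIN keeps only pairs where the ON condition holds.
Matching on a.team_id = b.team_id AND a.branch = b.branch. A NULL in a compared column never satisfies the condition.
Matched pairs: 1.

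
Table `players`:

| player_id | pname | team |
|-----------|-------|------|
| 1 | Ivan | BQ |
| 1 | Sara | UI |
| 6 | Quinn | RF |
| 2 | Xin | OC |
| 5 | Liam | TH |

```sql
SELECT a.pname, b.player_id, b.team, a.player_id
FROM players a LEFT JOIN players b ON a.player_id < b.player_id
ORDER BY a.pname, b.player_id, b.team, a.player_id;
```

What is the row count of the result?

LEFT JOIN keeps every row from `players a`; unmatched rows get NULL for `players b`'s columns.
Matching on a.player_id < b.player_id.
- player_id=1: 3 matching b row(s), so 3 row(s) emitted.
- player_id=1: 3 matching b row(s), so 3 row(s) emitted.
- player_id=6: no b row matches, row kept with b columns NULL.
- player_id=2: 2 matching b row(s), so 2 row(s) emitted.
- player_id=5: 1 matching b row(s), so 1 row(s) emitted.
Total: 9 matched + 1 padded = 10 rows.

10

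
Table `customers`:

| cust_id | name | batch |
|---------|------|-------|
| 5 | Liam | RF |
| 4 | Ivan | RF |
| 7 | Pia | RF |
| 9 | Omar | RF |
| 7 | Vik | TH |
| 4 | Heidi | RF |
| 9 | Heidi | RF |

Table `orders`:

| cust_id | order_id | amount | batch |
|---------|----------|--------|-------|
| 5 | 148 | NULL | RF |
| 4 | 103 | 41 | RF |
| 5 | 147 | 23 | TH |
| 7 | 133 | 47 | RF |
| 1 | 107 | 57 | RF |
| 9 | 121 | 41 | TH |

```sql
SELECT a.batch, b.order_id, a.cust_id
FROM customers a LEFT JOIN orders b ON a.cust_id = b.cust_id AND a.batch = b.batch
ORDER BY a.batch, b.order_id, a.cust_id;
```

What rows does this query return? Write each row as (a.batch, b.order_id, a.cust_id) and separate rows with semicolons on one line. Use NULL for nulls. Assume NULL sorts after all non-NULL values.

LEFT JOIN keeps every row from `customers`; unmatched rows get NULL for `orders`'s columns.
Matching on a.cust_id = b.cust_id AND a.batch = b.batch.
Matched pairs: 4; unmatched a rows kept: 3.

(RF, 103, 4); (RF, 103, 4); (RF, 133, 7); (RF, 148, 5); (RF, NULL, 9); (RF, NULL, 9); (TH, NULL, 7)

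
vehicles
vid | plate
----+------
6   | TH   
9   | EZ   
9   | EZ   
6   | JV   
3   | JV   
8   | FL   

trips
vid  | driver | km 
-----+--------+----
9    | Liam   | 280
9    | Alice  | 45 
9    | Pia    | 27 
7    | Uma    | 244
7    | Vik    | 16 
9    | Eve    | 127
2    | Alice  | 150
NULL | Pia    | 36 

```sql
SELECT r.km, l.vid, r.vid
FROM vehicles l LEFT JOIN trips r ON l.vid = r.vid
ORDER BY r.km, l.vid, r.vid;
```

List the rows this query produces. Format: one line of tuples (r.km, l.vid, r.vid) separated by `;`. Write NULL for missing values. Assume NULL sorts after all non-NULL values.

(27, 9, 9); (27, 9, 9); (45, 9, 9); (45, 9, 9); (127, 9, 9); (127, 9, 9); (280, 9, 9); (280, 9, 9); (NULL, 3, NULL); (NULL, 6, NULL); (NULL, 6, NULL); (NULL, 8, NULL)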